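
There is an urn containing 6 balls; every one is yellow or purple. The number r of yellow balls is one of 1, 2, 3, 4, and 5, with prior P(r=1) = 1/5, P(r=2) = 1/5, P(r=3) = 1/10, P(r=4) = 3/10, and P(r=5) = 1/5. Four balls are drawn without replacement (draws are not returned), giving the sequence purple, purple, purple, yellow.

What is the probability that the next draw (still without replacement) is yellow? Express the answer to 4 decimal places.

0.2821

Compute the likelihood of the observed sequence for each case: P(data | r = 1) = (5/6)(4/5)(3/4)(1/3) = 1/6; P(data | r = 2) = (4/6)(3/5)(2/4)(2/3) = 2/15; P(data | r = 3) = (3/6)(2/5)(1/4)(3/3) = 1/20; P(data | r = 4) = (2/6)(1/5)(0/4) = 0; P(data | r = 5) = (1/6)(0/5) = 0.
Weighting by the prior gives 1/5 · 1/6 = 1/30, 1/5 · 2/15 = 2/75, 1/10 · 1/20 = 1/200, 3/10 · 0 = 0, 1/5 · 0 = 0; summing to 13/200.
Dividing through by the total gives posterior P(r = 1 | data) = 20/39, P(r = 2 | data) = 16/39, P(r = 3 | data) = 1/13, P(r = 4 | data) = 0, P(r = 5 | data) = 0.
So P(yellow next | data) = Σ P(yellow next | H) P(H | data) = (0)(20/39) + (1/2)(16/39) + (1)(1/13) = 11/39.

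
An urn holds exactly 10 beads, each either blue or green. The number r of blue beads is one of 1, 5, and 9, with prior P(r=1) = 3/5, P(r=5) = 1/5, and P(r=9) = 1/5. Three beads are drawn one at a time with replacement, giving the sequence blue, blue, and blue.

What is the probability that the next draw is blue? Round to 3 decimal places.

The likelihood of the observed sequence under each hypothesis: P(data | r = 1) = (1/10)(1/10)(1/10) = 0.001; P(data | r = 5) = (5/10)(5/10)(5/10) = 0.125; P(data | r = 9) = (9/10)(9/10)(9/10) = 0.729.
Multiplying each by its prior: 3/5 · 0.001 = 0.0006, 1/5 · 0.125 = 0.025, 1/5 · 0.729 = 0.1458; summing to 0.1714.
Dividing through by the total gives posterior P(r = 1 | data) = 0.0035006, P(r = 5 | data) = 0.14586, P(r = 9 | data) = 0.85064.
The predictive probability is P(blue next | data) = (1/10)(0.0035006) + (1/2)(0.14586) + (9/10)(0.85064) = 0.83886.

0.839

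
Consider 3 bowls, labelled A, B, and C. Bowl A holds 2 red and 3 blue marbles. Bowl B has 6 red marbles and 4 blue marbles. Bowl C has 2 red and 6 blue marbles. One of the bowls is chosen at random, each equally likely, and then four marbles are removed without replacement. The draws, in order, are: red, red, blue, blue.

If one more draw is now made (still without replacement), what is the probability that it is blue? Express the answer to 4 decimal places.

Under each hypothesis, the probability of the observed sequence is: P(data | bowl A) = (2/5)(1/4)(3/3)(2/2) = 1/10; P(data | bowl B) = (6/10)(5/9)(4/8)(3/7) = 1/14; P(data | bowl C) = (2/8)(1/7)(6/6)(5/5) = 1/28.
Weighting by the prior gives 1/3 · 1/10 = 1/30, 1/3 · 1/14 = 1/42, 1/3 · 1/28 = 1/84; these sum to 29/420.
Dividing through by the total gives posterior P(bowl A | data) = 14/29, P(bowl B | data) = 10/29, P(bowl C | data) = 5/29.
So P(blue next | data) = Σ P(blue next | H) P(H | data) = (1)(14/29) + (1/3)(10/29) + (1)(5/29) = 67/87.

0.7701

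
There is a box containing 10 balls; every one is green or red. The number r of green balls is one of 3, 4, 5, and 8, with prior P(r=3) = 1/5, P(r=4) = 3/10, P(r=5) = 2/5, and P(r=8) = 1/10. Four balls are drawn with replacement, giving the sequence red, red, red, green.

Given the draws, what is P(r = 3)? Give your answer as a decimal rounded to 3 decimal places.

0.285

For each hypothesis, P(data | H) works out to: P(data | r = 3) = (7/10)(7/10)(7/10)(3/10) = 0.1029; P(data | r = 4) = (6/10)(6/10)(6/10)(4/10) = 0.0864; P(data | r = 5) = (5/10)(5/10)(5/10)(5/10) = 0.0625; P(data | r = 8) = (2/10)(2/10)(2/10)(8/10) = 0.0064.
The prior-weighted likelihoods are 1/5 · 0.1029 = 0.02058, 3/10 · 0.0864 = 0.02592, 2/5 · 0.0625 = 0.025, 1/10 · 0.0064 = 0.00064; these sum to 0.07214.
So P(r = 3 | data) = (0.02058) / (0.07214) = 0.28528.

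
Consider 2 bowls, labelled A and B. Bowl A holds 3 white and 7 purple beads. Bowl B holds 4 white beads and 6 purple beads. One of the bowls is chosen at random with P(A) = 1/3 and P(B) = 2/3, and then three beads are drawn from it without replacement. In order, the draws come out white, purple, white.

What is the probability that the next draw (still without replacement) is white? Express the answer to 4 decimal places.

For each hypothesis, P(data | H) works out to: P(data | bowl A) = (3/10)(7/9)(2/8) = 7/120; P(data | bowl B) = (4/10)(6/9)(3/8) = 1/10.
The prior-weighted likelihoods are 1/3 · 7/120 = 7/360, 2/3 · 1/10 = 1/15; with total 31/360.
Dividing through by the total gives posterior P(bowl A | data) = 7/31, P(bowl B | data) = 24/31.
Averaging over the posterior, P(white next | data) = (1/7)(7/31) + (2/7)(24/31) = 55/217.

0.2535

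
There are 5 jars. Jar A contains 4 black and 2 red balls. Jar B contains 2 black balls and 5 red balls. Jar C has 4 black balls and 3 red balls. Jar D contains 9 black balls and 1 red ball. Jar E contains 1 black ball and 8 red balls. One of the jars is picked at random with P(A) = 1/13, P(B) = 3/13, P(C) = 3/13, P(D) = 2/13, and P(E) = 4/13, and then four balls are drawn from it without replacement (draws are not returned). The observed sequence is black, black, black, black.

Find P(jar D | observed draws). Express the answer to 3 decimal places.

0.887

Under each hypothesis, the probability of the observed sequence is: P(data | jar A) = (4/6)(3/5)(2/4)(1/3) = 0.066667; P(data | jar B) = (2/7)(1/6)(0/5) = 0; P(data | jar C) = (4/7)(3/6)(2/5)(1/4) = 0.028571; P(data | jar D) = (9/10)(8/9)(7/8)(6/7) = 0.6; P(data | jar E) = (1/9)(0/8) = 0.
Weighting by the prior gives 1/13 · 0.066667 = 0.0051282, 3/13 · 0 = 0, 3/13 · 0.028571 = 0.0065934, 2/13 · 0.6 = 0.092308, 4/13 · 0 = 0; summing to 0.10403.
Therefore the posterior P(jar D | data) = (0.092308) / (0.10403) = 0.88732.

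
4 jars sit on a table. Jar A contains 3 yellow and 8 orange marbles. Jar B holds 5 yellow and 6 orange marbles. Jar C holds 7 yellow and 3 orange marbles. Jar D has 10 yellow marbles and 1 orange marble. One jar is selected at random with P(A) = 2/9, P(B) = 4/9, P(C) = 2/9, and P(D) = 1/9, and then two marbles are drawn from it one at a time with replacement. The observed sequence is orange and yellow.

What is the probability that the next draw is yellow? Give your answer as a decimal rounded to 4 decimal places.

Compute the likelihood of the observed sequence for each case: P(data | jar A) = (8/11)(3/11) = 0.19835; P(data | jar B) = (6/11)(5/11) = 0.24793; P(data | jar C) = (3/10)(7/10) = 0.21; P(data | jar D) = (1/11)(10/11) = 0.082645.
Weighting by the prior gives 2/9 · 0.19835 = 0.044077, 4/9 · 0.24793 = 0.11019, 2/9 · 0.21 = 0.046667, 1/9 · 0.082645 = 0.0091827; these sum to 0.21012.
Normalising, the posterior is P(jar A | data) = 0.20977, P(jar B | data) = 0.52443, P(jar C | data) = 0.2221, P(jar D | data) = 0.043702.
So P(yellow next | data) = Σ P(yellow next | H) P(H | data) = (3/11)(0.20977) + (5/11)(0.52443) + (7/10)(0.2221) + (10/11)(0.043702) = 0.49078.

0.4908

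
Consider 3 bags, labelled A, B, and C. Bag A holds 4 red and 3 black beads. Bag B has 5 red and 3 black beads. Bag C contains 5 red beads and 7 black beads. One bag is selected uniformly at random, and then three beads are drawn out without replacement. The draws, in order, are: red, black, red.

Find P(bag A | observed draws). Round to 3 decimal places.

0.376

Under each hypothesis, the probability of the observed sequence is: P(data | bag A) = (4/7)(3/6)(3/5) = 0.17143; P(data | bag B) = (5/8)(3/7)(4/6) = 0.17857; P(data | bag C) = (5/12)(7/11)(4/10) = 0.10606.
The prior-weighted likelihoods are 1/3 · 0.17143 = 0.057143, 1/3 · 0.17857 = 0.059524, 1/3 · 0.10606 = 0.035354; with total 0.15202.
Hence P(bag A | data) = (0.057143) / (0.15202) = 0.37589.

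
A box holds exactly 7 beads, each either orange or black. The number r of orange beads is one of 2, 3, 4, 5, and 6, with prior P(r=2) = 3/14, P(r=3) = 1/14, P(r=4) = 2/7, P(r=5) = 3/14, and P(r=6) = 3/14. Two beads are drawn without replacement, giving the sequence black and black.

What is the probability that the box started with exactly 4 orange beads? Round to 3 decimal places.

0.235

Compute the likelihood of the observed sequence for each case: P(data | r = 2) = (5/7)(4/6) = 10/21; P(data | r = 3) = (4/7)(3/6) = 2/7; P(data | r = 4) = (3/7)(2/6) = 1/7; P(data | r = 5) = (2/7)(1/6) = 1/21; P(data | r = 6) = (1/7)(0/6) = 0.
Weighting by the prior gives 3/14 · 10/21 = 5/49, 1/14 · 2/7 = 1/49, 2/7 · 1/7 = 2/49, 3/14 · 1/21 = 1/98, 3/14 · 0 = 0; with total 17/98.
Therefore the posterior P(r = 4 | data) = (2/49) / (17/98) = 4/17.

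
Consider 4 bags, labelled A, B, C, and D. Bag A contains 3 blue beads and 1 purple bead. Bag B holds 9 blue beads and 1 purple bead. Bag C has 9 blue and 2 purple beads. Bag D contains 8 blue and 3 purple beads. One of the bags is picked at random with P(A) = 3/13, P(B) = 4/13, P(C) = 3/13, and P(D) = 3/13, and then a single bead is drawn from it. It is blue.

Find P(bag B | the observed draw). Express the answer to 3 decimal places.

Compute the likelihood of this draw for each case: P(data | bag A) = (3/4) = 0.75; P(data | bag B) = (9/10) = 0.9; P(data | bag C) = (9/11) = 0.81818; P(data | bag D) = (8/11) = 0.72727.
Weighting by the prior gives 3/13 · 0.75 = 0.17308, 4/13 · 0.9 = 0.27692, 3/13 · 0.81818 = 0.18881, 3/13 · 0.72727 = 0.16783; these sum to 0.80664.
So P(bag B | data) = (0.27692) / (0.80664) = 0.3433.

0.343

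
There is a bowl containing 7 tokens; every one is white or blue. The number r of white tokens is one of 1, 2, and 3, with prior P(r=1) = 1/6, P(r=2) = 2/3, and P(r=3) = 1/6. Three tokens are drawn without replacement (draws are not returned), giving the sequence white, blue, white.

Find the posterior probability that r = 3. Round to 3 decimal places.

0.375

Under each hypothesis, the probability of the observed sequence is: P(data | r = 1) = (1/7)(6/6)(0/5) = 0; P(data | r = 2) = (2/7)(5/6)(1/5) = 1/21; P(data | r = 3) = (3/7)(4/6)(2/5) = 4/35.
Weighting by the prior gives 1/6 · 0 = 0, 2/3 · 1/21 = 2/63, 1/6 · 4/35 = 2/105; summing to 16/315.
So P(r = 3 | data) = (2/105) / (16/315) = 3/8.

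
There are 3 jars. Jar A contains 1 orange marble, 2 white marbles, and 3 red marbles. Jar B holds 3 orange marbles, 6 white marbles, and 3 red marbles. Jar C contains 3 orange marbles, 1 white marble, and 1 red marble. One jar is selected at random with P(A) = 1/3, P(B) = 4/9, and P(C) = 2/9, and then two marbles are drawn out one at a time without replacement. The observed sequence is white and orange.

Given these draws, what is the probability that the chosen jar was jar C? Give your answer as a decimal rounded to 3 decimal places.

The likelihood of the observed sequence under each hypothesis: P(data | jar A) = (2/6)(1/5) = 1/15; P(data | jar B) = (6/12)(3/11) = 3/22; P(data | jar C) = (1/5)(3/4) = 3/20.
Weighting by the prior gives 1/3 · 1/15 = 1/45, 4/9 · 3/22 = 2/33, 2/9 · 3/20 = 1/30; with total 23/198.
Hence P(jar C | data) = (1/30) / (23/198) = 33/115.

0.287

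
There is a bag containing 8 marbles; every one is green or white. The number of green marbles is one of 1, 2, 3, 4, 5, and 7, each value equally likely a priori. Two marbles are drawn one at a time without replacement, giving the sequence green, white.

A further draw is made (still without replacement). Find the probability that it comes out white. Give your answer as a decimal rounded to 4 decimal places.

0.5556

For each hypothesis, P(data | H) works out to: P(data | r = 1) = (1/8)(7/7) = 1/8; P(data | r = 2) = (2/8)(6/7) = 3/14; P(data | r = 3) = (3/8)(5/7) = 15/56; P(data | r = 4) = (4/8)(4/7) = 2/7; P(data | r = 5) = (5/8)(3/7) = 15/56; P(data | r = 7) = (7/8)(1/7) = 1/8.
Weighting by the prior gives 1/6 · 1/8 = 1/48, 1/6 · 3/14 = 1/28, 1/6 · 15/56 = 5/112, 1/6 · 2/7 = 1/21, 1/6 · 15/56 = 5/112, 1/6 · 1/8 = 1/48; summing to 3/14.
Dividing through by the total gives posterior P(r = 1 | data) = 7/72, P(r = 2 | data) = 1/6, P(r = 3 | data) = 5/24, P(r = 4 | data) = 2/9, P(r = 5 | data) = 5/24, P(r = 7 | data) = 7/72.
Averaging over the posterior, P(white next | data) = (1)(7/72) + (5/6)(1/6) + (2/3)(5/24) + (1/2)(2/9) + (1/3)(5/24) + (0)(7/72) = 5/9.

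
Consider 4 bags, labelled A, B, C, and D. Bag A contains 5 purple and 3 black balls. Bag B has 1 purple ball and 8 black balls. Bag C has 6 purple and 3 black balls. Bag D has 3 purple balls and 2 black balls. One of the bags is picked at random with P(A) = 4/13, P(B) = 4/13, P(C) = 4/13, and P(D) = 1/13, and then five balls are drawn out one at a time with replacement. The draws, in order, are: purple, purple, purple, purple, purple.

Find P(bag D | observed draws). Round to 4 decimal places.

0.0789

The likelihood of the observed sequence under each hypothesis: P(data | bag A) = (5/8)(5/8)(5/8)(5/8)(5/8) = 0.095367; P(data | bag B) = (1/9)(1/9)(1/9)(1/9)(1/9) = 1.6935e-05; P(data | bag C) = (6/9)(6/9)(6/9)(6/9)(6/9) = 0.13169; P(data | bag D) = (3/5)(3/5)(3/5)(3/5)(3/5) = 0.07776.
Weighting by the prior gives 4/13 · 0.095367 = 0.029344, 4/13 · 1.6935e-05 = 5.2108e-06, 4/13 · 0.13169 = 0.040519, 1/13 · 0.07776 = 0.0059815; summing to 0.07585.
So P(bag D | data) = (0.0059815) / (0.07585) = 0.07886.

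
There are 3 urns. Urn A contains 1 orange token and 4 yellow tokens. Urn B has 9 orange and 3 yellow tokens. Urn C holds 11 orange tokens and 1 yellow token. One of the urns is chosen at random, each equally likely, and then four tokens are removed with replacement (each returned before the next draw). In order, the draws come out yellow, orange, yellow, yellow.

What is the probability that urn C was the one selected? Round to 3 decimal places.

For each hypothesis, P(data | H) works out to: P(data | urn A) = (4/5)(1/5)(4/5)(4/5) = 0.1024; P(data | urn B) = (3/12)(9/12)(3/12)(3/12) = 0.011719; P(data | urn C) = (1/12)(11/12)(1/12)(1/12) = 0.00053048.
The prior-weighted likelihoods are 1/3 · 0.1024 = 0.034133, 1/3 · 0.011719 = 0.0039062, 1/3 · 0.00053048 = 0.00017683; summing to 0.038216.
Hence P(urn C | data) = (0.00017683) / (0.038216) = 0.004627.

0.005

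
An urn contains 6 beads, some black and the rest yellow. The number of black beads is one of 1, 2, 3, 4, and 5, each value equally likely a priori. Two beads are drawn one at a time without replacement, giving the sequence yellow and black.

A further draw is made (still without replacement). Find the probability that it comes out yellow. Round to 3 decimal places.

0.500

Compute the likelihood of the observed sequence for each case: P(data | r = 1) = (5/6)(1/5) = 1/6; P(data | r = 2) = (4/6)(2/5) = 4/15; P(data | r = 3) = (3/6)(3/5) = 3/10; P(data | r = 4) = (2/6)(4/5) = 4/15; P(data | r = 5) = (1/6)(5/5) = 1/6.
The prior-weighted likelihoods are 1/5 · 1/6 = 1/30, 1/5 · 4/15 = 4/75, 1/5 · 3/10 = 3/50, 1/5 · 4/15 = 4/75, 1/5 · 1/6 = 1/30; these sum to 7/30.
Normalising, the posterior is P(r = 1 | data) = 1/7, P(r = 2 | data) = 8/35, P(r = 3 | data) = 9/35, P(r = 4 | data) = 8/35, P(r = 5 | data) = 1/7.
Averaging over the posterior, P(yellow next | data) = (1)(1/7) + (3/4)(8/35) + (1/2)(9/35) + (1/4)(8/35) + (0)(1/7) = 1/2.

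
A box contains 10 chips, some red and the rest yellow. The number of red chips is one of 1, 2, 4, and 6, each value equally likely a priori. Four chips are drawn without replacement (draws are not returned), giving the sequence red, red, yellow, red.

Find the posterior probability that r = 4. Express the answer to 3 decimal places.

0.231

Under each hypothesis, the probability of the observed sequence is: P(data | r = 1) = (1/10)(0/9) = 0; P(data | r = 2) = (2/10)(1/9)(8/8)(0/7) = 0; P(data | r = 4) = (4/10)(3/9)(6/8)(2/7) = 1/35; P(data | r = 6) = (6/10)(5/9)(4/8)(4/7) = 2/21.
Multiplying each by its prior: 1/4 · 0 = 0, 1/4 · 0 = 0, 1/4 · 1/35 = 1/140, 1/4 · 2/21 = 1/42; summing to 13/420.
Hence P(r = 4 | data) = (1/140) / (13/420) = 3/13.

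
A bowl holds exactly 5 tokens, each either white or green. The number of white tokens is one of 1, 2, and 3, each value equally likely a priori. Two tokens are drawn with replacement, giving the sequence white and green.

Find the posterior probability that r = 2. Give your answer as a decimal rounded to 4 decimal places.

0.3750

Compute the likelihood of the observed sequence for each case: P(data | r = 1) = (1/5)(4/5) = 4/25; P(data | r = 2) = (2/5)(3/5) = 6/25; P(data | r = 3) = (3/5)(2/5) = 6/25.
The prior-weighted likelihoods are 1/3 · 4/25 = 4/75, 1/3 · 6/25 = 2/25, 1/3 · 6/25 = 2/25; with total 16/75.
By Bayes' rule, P(r = 2 | data) = (2/25) / (16/75) = 3/8.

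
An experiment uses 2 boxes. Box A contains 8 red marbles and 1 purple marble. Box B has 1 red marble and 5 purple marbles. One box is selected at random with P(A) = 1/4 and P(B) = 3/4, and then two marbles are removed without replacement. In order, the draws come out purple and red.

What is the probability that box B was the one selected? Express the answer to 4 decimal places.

0.8182

Compute the likelihood of the observed sequence for each case: P(data | box A) = (1/9)(8/8) = 1/9; P(data | box B) = (5/6)(1/5) = 1/6.
Weighting by the prior gives 1/4 · 1/9 = 1/36, 3/4 · 1/6 = 1/8; these sum to 11/72.
By Bayes' rule, P(box B | data) = (1/8) / (11/72) = 9/11.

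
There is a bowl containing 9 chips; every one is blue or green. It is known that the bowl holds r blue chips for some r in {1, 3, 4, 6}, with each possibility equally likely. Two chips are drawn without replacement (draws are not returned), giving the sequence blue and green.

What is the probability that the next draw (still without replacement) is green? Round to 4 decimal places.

Under each hypothesis, the probability of the observed sequence is: P(data | r = 1) = (1/9)(8/8) = 1/9; P(data | r = 3) = (3/9)(6/8) = 1/4; P(data | r = 4) = (4/9)(5/8) = 5/18; P(data | r = 6) = (6/9)(3/8) = 1/4.
The prior-weighted likelihoods are 1/4 · 1/9 = 1/36, 1/4 · 1/4 = 1/16, 1/4 · 5/18 = 5/72, 1/4 · 1/4 = 1/16; these sum to 2/9.
The posterior is then P(r = 1 | data) = 1/8, P(r = 3 | data) = 9/32, P(r = 4 | data) = 5/16, P(r = 6 | data) = 9/32.
The predictive probability is P(green next | data) = (1)(1/8) + (5/7)(9/32) + (4/7)(5/16) + (2/7)(9/32) = 131/224.

0.5848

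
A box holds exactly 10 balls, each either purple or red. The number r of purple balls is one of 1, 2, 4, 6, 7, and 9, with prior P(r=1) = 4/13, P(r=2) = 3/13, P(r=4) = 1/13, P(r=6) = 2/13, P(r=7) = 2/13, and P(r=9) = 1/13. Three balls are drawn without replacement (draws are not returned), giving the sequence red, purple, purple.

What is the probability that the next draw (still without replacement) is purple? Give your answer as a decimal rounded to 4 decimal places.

0.5990

The likelihood of the observed sequence under each hypothesis: P(data | r = 1) = (9/10)(1/9)(0/8) = 0; P(data | r = 2) = (8/10)(2/9)(1/8) = 1/45; P(data | r = 4) = (6/10)(4/9)(3/8) = 1/10; P(data | r = 6) = (4/10)(6/9)(5/8) = 1/6; P(data | r = 7) = (3/10)(7/9)(6/8) = 7/40; P(data | r = 9) = (1/10)(9/9)(8/8) = 1/10.
Weighting by the prior gives 4/13 · 0 = 0, 3/13 · 1/45 = 1/195, 1/13 · 1/10 = 1/130, 2/13 · 1/6 = 1/39, 2/13 · 7/40 = 7/260, 1/13 · 1/10 = 1/130; these sum to 19/260.
Dividing through by the total gives posterior P(r = 1 | data) = 0, P(r = 2 | data) = 4/57, P(r = 4 | data) = 2/19, P(r = 6 | data) = 20/57, P(r = 7 | data) = 7/19, P(r = 9 | data) = 2/19.
So P(purple next | data) = Σ P(purple next | H) P(H | data) = (0)(4/57) + (2/7)(2/19) + (4/7)(20/57) + (5/7)(7/19) + (1)(2/19) = 239/399.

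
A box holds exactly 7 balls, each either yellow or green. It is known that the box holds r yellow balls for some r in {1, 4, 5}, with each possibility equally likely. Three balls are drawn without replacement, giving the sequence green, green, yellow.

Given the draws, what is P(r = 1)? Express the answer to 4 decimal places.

0.4688

Compute the likelihood of the observed sequence for each case: P(data | r = 1) = (6/7)(5/6)(1/5) = 1/7; P(data | r = 4) = (3/7)(2/6)(4/5) = 4/35; P(data | r = 5) = (2/7)(1/6)(5/5) = 1/21.
Multiplying each by its prior: 1/3 · 1/7 = 1/21, 1/3 · 4/35 = 4/105, 1/3 · 1/21 = 1/63; with total 32/315.
By Bayes' rule, P(r = 1 | data) = (1/21) / (32/315) = 15/32.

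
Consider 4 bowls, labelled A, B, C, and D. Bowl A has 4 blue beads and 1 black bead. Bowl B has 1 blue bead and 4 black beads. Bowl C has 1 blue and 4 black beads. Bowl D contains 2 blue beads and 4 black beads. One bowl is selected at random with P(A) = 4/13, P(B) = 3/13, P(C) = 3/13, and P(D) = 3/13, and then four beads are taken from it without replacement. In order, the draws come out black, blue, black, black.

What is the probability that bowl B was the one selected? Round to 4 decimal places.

0.3750

Compute the likelihood of the observed sequence for each case: P(data | bowl A) = (1/5)(4/4)(0/3) = 0; P(data | bowl B) = (4/5)(1/4)(3/3)(2/2) = 1/5; P(data | bowl C) = (4/5)(1/4)(3/3)(2/2) = 1/5; P(data | bowl D) = (4/6)(2/5)(3/4)(2/3) = 2/15.
Multiplying each by its prior: 4/13 · 0 = 0, 3/13 · 1/5 = 3/65, 3/13 · 1/5 = 3/65, 3/13 · 2/15 = 2/65; these sum to 8/65.
Therefore the posterior P(bowl B | data) = (3/65) / (8/65) = 3/8.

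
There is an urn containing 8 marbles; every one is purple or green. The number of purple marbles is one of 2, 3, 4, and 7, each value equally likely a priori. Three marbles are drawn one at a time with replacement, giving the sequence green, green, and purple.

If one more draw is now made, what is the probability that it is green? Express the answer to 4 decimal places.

0.6135

The likelihood of the observed sequence under each hypothesis: P(data | r = 2) = (6/8)(6/8)(2/8) = 0.14062; P(data | r = 3) = (5/8)(5/8)(3/8) = 0.14648; P(data | r = 4) = (4/8)(4/8)(4/8) = 0.125; P(data | r = 7) = (1/8)(1/8)(7/8) = 0.013672.
The prior-weighted likelihoods are 1/4 · 0.14062 = 0.035156, 1/4 · 0.14648 = 0.036621, 1/4 · 0.125 = 0.03125, 1/4 · 0.013672 = 0.003418; these sum to 0.10645.
Dividing through by the total gives posterior P(r = 2 | data) = 0.33028, P(r = 3 | data) = 0.34404, P(r = 4 | data) = 0.29358, P(r = 7 | data) = 0.03211.
The predictive probability is P(green next | data) = (3/4)(0.33028) + (5/8)(0.34404) + (1/2)(0.29358) + (1/8)(0.03211) = 0.61353.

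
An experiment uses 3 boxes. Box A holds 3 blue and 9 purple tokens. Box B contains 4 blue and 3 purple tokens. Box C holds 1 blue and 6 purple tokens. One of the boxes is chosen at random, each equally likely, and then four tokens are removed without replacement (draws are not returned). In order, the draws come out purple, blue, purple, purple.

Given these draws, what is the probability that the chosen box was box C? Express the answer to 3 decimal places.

Under each hypothesis, the probability of the observed sequence is: P(data | box A) = (9/12)(3/11)(8/10)(7/9) = 7/55; P(data | box B) = (3/7)(4/6)(2/5)(1/4) = 1/35; P(data | box C) = (6/7)(1/6)(5/5)(4/4) = 1/7.
The prior-weighted likelihoods are 1/3 · 7/55 = 7/165, 1/3 · 1/35 = 1/105, 1/3 · 1/7 = 1/21; summing to 23/231.
Hence P(box C | data) = (1/21) / (23/231) = 11/23.

0.478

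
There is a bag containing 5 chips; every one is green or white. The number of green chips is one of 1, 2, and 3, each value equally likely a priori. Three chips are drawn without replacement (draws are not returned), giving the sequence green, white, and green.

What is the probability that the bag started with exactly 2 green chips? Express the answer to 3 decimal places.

0.333

Compute the likelihood of the observed sequence for each case: P(data | r = 1) = (1/5)(4/4)(0/3) = 0; P(data | r = 2) = (2/5)(3/4)(1/3) = 1/10; P(data | r = 3) = (3/5)(2/4)(2/3) = 1/5.
Multiplying each by its prior: 1/3 · 0 = 0, 1/3 · 1/10 = 1/30, 1/3 · 1/5 = 1/15; these sum to 1/10.
By Bayes' rule, P(r = 2 | data) = (1/30) / (1/10) = 1/3.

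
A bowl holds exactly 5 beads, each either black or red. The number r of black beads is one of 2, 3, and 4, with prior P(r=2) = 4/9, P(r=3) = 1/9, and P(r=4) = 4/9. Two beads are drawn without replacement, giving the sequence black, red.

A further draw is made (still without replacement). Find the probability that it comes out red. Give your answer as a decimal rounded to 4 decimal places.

0.3913

Under each hypothesis, the probability of the observed sequence is: P(data | r = 2) = (2/5)(3/4) = 3/10; P(data | r = 3) = (3/5)(2/4) = 3/10; P(data | r = 4) = (4/5)(1/4) = 1/5.
Weighting by the prior gives 4/9 · 3/10 = 2/15, 1/9 · 3/10 = 1/30, 4/9 · 1/5 = 4/45; these sum to 23/90.
Dividing through by the total gives posterior P(r = 2 | data) = 12/23, P(r = 3 | data) = 3/23, P(r = 4 | data) = 8/23.
So P(red next | data) = Σ P(red next | H) P(H | data) = (2/3)(12/23) + (1/3)(3/23) + (0)(8/23) = 9/23.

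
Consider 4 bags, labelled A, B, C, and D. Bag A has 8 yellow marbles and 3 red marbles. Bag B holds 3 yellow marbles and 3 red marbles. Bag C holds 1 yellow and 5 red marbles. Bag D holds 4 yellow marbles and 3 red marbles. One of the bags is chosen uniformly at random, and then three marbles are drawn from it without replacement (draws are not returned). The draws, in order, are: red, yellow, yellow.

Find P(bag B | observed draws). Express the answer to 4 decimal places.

For each hypothesis, P(data | H) works out to: P(data | bag A) = (3/11)(8/10)(7/9) = 0.1697; P(data | bag B) = (3/6)(3/5)(2/4) = 0.15; P(data | bag C) = (5/6)(1/5)(0/4) = 0; P(data | bag D) = (3/7)(4/6)(3/5) = 0.17143.
Multiplying each by its prior: 1/4 · 0.1697 = 0.042424, 1/4 · 0.15 = 0.0375, 1/4 · 0 = 0, 1/4 · 0.17143 = 0.042857; these sum to 0.12278.
By Bayes' rule, P(bag B | data) = (0.0375) / (0.12278) = 0.30542.

0.3054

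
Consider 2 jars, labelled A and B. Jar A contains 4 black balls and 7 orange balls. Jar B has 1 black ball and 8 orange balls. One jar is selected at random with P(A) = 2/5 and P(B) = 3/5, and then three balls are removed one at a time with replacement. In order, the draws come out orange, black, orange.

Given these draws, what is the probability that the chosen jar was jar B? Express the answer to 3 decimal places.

Compute the likelihood of the observed sequence for each case: P(data | jar A) = (7/11)(4/11)(7/11) = 0.14726; P(data | jar B) = (8/9)(1/9)(8/9) = 0.087791.
The prior-weighted likelihoods are 2/5 · 0.14726 = 0.058903, 3/5 · 0.087791 = 0.052675; these sum to 0.11158.
So P(jar B | data) = (0.052675) / (0.11158) = 0.47209.

0.472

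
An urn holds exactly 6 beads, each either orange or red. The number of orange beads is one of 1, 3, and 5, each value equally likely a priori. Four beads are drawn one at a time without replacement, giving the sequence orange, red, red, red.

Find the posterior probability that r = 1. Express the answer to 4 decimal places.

0.7692

Compute the likelihood of the observed sequence for each case: P(data | r = 1) = (1/6)(5/5)(4/4)(3/3) = 1/6; P(data | r = 3) = (3/6)(3/5)(2/4)(1/3) = 1/20; P(data | r = 5) = (5/6)(1/5)(0/4) = 0.
Weighting by the prior gives 1/3 · 1/6 = 1/18, 1/3 · 1/20 = 1/60, 1/3 · 0 = 0; with total 13/180.
Hence P(r = 1 | data) = (1/18) / (13/180) = 10/13.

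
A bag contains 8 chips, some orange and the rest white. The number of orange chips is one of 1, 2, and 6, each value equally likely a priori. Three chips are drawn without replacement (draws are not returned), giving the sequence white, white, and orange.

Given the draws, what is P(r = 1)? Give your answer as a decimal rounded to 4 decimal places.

Under each hypothesis, the probability of the observed sequence is: P(data | r = 1) = (7/8)(6/7)(1/6) = 1/8; P(data | r = 2) = (6/8)(5/7)(2/6) = 5/28; P(data | r = 6) = (2/8)(1/7)(6/6) = 1/28.
Multiplying each by its prior: 1/3 · 1/8 = 1/24, 1/3 · 5/28 = 5/84, 1/3 · 1/28 = 1/84; these sum to 19/168.
Therefore the posterior P(r = 1 | data) = (1/24) / (19/168) = 7/19.

0.3684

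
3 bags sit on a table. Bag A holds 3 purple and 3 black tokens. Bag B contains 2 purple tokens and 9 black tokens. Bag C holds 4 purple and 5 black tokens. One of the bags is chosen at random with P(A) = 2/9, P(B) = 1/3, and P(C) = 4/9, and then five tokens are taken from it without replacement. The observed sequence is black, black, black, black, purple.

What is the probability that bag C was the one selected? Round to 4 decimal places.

0.2795

For each hypothesis, P(data | H) works out to: P(data | bag A) = (3/6)(2/5)(1/4)(0/3) = 0; P(data | bag B) = (9/11)(8/10)(7/9)(6/8)(2/7) = 0.10909; P(data | bag C) = (5/9)(4/8)(3/7)(2/6)(4/5) = 0.031746.
Weighting by the prior gives 2/9 · 0 = 0, 1/3 · 0.10909 = 0.036364, 4/9 · 0.031746 = 0.014109; with total 0.050473.
By Bayes' rule, P(bag C | data) = (0.014109) / (0.050473) = 0.27954.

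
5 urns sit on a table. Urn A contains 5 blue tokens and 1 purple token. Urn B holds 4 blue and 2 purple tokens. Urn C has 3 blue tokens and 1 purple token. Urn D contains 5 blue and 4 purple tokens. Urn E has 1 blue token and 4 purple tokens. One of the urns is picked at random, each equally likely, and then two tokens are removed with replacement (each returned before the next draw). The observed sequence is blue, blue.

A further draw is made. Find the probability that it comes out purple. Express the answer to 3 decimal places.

0.280

Under each hypothesis, the probability of the observed sequence is: P(data | urn A) = (5/6)(5/6) = 0.69444; P(data | urn B) = (4/6)(4/6) = 0.44444; P(data | urn C) = (3/4)(3/4) = 0.5625; P(data | urn D) = (5/9)(5/9) = 0.30864; P(data | urn E) = (1/5)(1/5) = 0.04.
Multiplying each by its prior: 1/5 · 0.69444 = 0.13889, 1/5 · 0.44444 = 0.088889, 1/5 · 0.5625 = 0.1125, 1/5 · 0.30864 = 0.061728, 1/5 · 0.04 = 0.008; with total 0.41001.
Dividing through by the total gives posterior P(urn A | data) = 0.33875, P(urn B | data) = 0.2168, P(urn C | data) = 0.27439, P(urn D | data) = 0.15055, P(urn E | data) = 0.019512.
The predictive probability is P(purple next | data) = (1/6)(0.33875) + (1/3)(0.2168) + (1/4)(0.27439) + (4/9)(0.15055) + (4/5)(0.019512) = 0.27984.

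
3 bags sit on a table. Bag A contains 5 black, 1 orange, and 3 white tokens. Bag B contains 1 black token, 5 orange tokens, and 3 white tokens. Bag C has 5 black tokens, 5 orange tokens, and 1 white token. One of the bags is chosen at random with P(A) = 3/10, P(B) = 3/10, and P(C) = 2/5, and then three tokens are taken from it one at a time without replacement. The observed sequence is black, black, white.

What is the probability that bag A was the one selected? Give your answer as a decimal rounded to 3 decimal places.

0.815

The likelihood of the observed sequence under each hypothesis: P(data | bag A) = (5/9)(4/8)(3/7) = 0.11905; P(data | bag B) = (1/9)(0/8) = 0; P(data | bag C) = (5/11)(4/10)(1/9) = 0.020202.
The prior-weighted likelihoods are 3/10 · 0.11905 = 0.035714, 3/10 · 0 = 0, 2/5 · 0.020202 = 0.0080808; these sum to 0.043795.
Therefore the posterior P(bag A | data) = (0.035714) / (0.043795) = 0.81549.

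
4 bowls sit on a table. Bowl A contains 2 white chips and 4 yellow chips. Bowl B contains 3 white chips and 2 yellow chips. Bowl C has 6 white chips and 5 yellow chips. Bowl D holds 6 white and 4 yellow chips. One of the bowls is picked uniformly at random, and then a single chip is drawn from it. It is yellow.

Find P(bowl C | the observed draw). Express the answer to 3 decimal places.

0.237

The likelihood of this draw under each hypothesis: P(data | bowl A) = (4/6) = 2/3; P(data | bowl B) = (2/5) = 2/5; P(data | bowl C) = (5/11) = 5/11; P(data | bowl D) = (4/10) = 2/5.
Multiplying each by its prior: 1/4 · 2/3 = 1/6, 1/4 · 2/5 = 1/10, 1/4 · 5/11 = 5/44, 1/4 · 2/5 = 1/10; summing to 317/660.
Therefore the posterior P(bowl C | data) = (5/44) / (317/660) = 75/317.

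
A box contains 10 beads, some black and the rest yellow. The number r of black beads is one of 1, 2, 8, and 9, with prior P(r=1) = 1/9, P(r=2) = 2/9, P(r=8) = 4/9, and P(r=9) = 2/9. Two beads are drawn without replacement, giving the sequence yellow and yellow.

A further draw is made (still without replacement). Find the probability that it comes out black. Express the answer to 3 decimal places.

Under each hypothesis, the probability of the observed sequence is: P(data | r = 1) = (9/10)(8/9) = 4/5; P(data | r = 2) = (8/10)(7/9) = 28/45; P(data | r = 8) = (2/10)(1/9) = 1/45; P(data | r = 9) = (1/10)(0/9) = 0.
Multiplying each by its prior: 1/9 · 4/5 = 4/45, 2/9 · 28/45 = 56/405, 4/9 · 1/45 = 4/405, 2/9 · 0 = 0; with total 32/135.
Dividing through by the total gives posterior P(r = 1 | data) = 3/8, P(r = 2 | data) = 7/12, P(r = 8 | data) = 1/24, P(r = 9 | data) = 0.
So P(black next | data) = Σ P(black next | H) P(H | data) = (1/8)(3/8) + (1/4)(7/12) + (1)(1/24) = 15/64.

0.234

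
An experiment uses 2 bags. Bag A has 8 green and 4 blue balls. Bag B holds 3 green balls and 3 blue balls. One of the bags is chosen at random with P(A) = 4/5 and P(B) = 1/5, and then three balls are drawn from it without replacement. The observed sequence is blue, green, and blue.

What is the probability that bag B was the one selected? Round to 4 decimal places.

0.3402

Under each hypothesis, the probability of the observed sequence is: P(data | bag A) = (4/12)(8/11)(3/10) = 0.072727; P(data | bag B) = (3/6)(3/5)(2/4) = 0.15.
Weighting by the prior gives 4/5 · 0.072727 = 0.058182, 1/5 · 0.15 = 0.03; with total 0.088182.
By Bayes' rule, P(bag B | data) = (0.03) / (0.088182) = 0.34021.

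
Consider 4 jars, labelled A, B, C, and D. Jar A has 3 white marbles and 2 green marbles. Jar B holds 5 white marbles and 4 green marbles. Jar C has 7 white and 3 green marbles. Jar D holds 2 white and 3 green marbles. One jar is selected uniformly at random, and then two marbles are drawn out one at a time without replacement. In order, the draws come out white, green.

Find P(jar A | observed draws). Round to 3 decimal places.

0.270

The likelihood of the observed sequence under each hypothesis: P(data | jar A) = (3/5)(2/4) = 3/10; P(data | jar B) = (5/9)(4/8) = 5/18; P(data | jar C) = (7/10)(3/9) = 7/30; P(data | jar D) = (2/5)(3/4) = 3/10.
Weighting by the prior gives 1/4 · 3/10 = 3/40, 1/4 · 5/18 = 5/72, 1/4 · 7/30 = 7/120, 1/4 · 3/10 = 3/40; with total 5/18.
Hence P(jar A | data) = (3/40) / (5/18) = 27/100.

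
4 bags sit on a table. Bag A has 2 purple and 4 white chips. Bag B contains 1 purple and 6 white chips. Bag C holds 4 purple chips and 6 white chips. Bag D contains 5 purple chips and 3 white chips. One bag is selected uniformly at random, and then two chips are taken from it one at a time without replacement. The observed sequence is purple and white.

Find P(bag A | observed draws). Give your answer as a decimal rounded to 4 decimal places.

The likelihood of the observed sequence under each hypothesis: P(data | bag A) = (2/6)(4/5) = 0.26667; P(data | bag B) = (1/7)(6/6) = 0.14286; P(data | bag C) = (4/10)(6/9) = 0.26667; P(data | bag D) = (5/8)(3/7) = 0.26786.
Weighting by the prior gives 1/4 · 0.26667 = 0.066667, 1/4 · 0.14286 = 0.035714, 1/4 · 0.26667 = 0.066667, 1/4 · 0.26786 = 0.066964; these sum to 0.23601.
Therefore the posterior P(bag A | data) = (0.066667) / (0.23601) = 0.28247.

0.2825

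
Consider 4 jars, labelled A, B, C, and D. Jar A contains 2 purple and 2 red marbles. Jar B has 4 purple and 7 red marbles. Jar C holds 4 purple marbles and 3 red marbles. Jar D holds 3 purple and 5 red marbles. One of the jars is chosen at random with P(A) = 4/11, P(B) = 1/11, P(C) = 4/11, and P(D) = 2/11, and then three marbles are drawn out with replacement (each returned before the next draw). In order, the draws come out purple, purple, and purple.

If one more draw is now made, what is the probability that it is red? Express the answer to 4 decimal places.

Compute the likelihood of the observed sequence for each case: P(data | jar A) = (2/4)(2/4)(2/4) = 0.125; P(data | jar B) = (4/11)(4/11)(4/11) = 0.048084; P(data | jar C) = (4/7)(4/7)(4/7) = 0.18659; P(data | jar D) = (3/8)(3/8)(3/8) = 0.052734.
Multiplying each by its prior: 4/11 · 0.125 = 0.045455, 1/11 · 0.048084 = 0.0043713, 4/11 · 0.18659 = 0.067851, 2/11 · 0.052734 = 0.0095881; these sum to 0.12726.
The posterior is then P(jar A | data) = 0.35717, P(jar B | data) = 0.034348, P(jar C | data) = 0.53315, P(jar D | data) = 0.07534.
So P(red next | data) = Σ P(red next | H) P(H | data) = (1/2)(0.35717) + (7/11)(0.034348) + (3/7)(0.53315) + (5/8)(0.07534) = 0.47602.

0.4760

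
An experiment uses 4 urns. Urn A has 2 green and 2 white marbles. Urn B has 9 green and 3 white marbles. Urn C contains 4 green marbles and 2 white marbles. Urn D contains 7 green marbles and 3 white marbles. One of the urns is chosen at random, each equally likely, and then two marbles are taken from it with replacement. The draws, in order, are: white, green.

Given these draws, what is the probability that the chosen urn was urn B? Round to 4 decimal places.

0.2156

Compute the likelihood of the observed sequence for each case: P(data | urn A) = (2/4)(2/4) = 0.25; P(data | urn B) = (3/12)(9/12) = 0.1875; P(data | urn C) = (2/6)(4/6) = 0.22222; P(data | urn D) = (3/10)(7/10) = 0.21.
Multiplying each by its prior: 1/4 · 0.25 = 0.0625, 1/4 · 0.1875 = 0.046875, 1/4 · 0.22222 = 0.055556, 1/4 · 0.21 = 0.0525; these sum to 0.21743.
Therefore the posterior P(urn B | data) = (0.046875) / (0.21743) = 0.21559.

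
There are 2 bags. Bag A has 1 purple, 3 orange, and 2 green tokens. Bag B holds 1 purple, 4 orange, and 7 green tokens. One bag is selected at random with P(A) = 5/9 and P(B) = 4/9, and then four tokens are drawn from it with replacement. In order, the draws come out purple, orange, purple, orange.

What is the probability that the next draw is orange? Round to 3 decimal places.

Compute the likelihood of the observed sequence for each case: P(data | bag A) = (1/6)(3/6)(1/6)(3/6) = 0.0069444; P(data | bag B) = (1/12)(4/12)(1/12)(4/12) = 0.0007716.
Multiplying each by its prior: 5/9 · 0.0069444 = 0.003858, 4/9 · 0.0007716 = 0.00034294; with total 0.004201.
The posterior is then P(bag A | data) = 0.91837, P(bag B | data) = 0.081633.
Averaging over the posterior, P(orange next | data) = (1/2)(0.91837) + (1/3)(0.081633) = 0.48639.

0.486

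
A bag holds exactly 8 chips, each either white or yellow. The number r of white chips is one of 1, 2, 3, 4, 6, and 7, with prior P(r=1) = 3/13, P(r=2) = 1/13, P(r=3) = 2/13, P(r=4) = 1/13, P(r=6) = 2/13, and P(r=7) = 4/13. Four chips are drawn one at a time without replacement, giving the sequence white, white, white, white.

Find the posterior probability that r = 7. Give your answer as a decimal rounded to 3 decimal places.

The likelihood of the observed sequence under each hypothesis: P(data | r = 1) = (1/8)(0/7) = 0; P(data | r = 2) = (2/8)(1/7)(0/6) = 0; P(data | r = 3) = (3/8)(2/7)(1/6)(0/5) = 0; P(data | r = 4) = (4/8)(3/7)(2/6)(1/5) = 1/70; P(data | r = 6) = (6/8)(5/7)(4/6)(3/5) = 3/14; P(data | r = 7) = (7/8)(6/7)(5/6)(4/5) = 1/2.
The prior-weighted likelihoods are 3/13 · 0 = 0, 1/13 · 0 = 0, 2/13 · 0 = 0, 1/13 · 1/70 = 1/910, 2/13 · 3/14 = 3/91, 4/13 · 1/2 = 2/13; with total 171/910.
So P(r = 7 | data) = (2/13) / (171/910) = 140/171.

0.819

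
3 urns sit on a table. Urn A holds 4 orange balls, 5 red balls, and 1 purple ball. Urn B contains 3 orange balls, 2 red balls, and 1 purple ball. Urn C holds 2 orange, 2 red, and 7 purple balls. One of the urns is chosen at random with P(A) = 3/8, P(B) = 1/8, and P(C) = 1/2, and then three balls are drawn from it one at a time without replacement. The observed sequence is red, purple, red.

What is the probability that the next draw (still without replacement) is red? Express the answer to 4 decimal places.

For each hypothesis, P(data | H) works out to: P(data | urn A) = (5/10)(1/9)(4/8) = 0.027778; P(data | urn B) = (2/6)(1/5)(1/4) = 0.016667; P(data | urn C) = (2/11)(7/10)(1/9) = 0.014141.
The prior-weighted likelihoods are 3/8 · 0.027778 = 0.010417, 1/8 · 0.016667 = 0.0020833, 1/2 · 0.014141 = 0.0070707; summing to 0.019571.
The posterior is then P(urn A | data) = 0.53226, P(urn B | data) = 0.10645, P(urn C | data) = 0.36129.
Averaging over the posterior, P(red next | data) = (3/7)(0.53226) + (0)(0.10645) + (0)(0.36129) = 0.22811.

0.2281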